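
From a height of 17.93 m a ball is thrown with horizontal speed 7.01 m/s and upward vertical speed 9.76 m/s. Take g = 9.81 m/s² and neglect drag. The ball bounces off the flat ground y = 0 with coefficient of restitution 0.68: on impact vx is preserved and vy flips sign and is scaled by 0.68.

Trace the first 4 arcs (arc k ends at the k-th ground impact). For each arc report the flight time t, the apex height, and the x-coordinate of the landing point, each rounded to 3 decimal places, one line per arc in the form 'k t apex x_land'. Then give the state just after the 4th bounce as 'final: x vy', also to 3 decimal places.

1 3.150 22.785 22.083
2 2.931 10.536 42.631
3 1.993 4.872 56.603
4 1.355 2.253 66.104
final: 66.104 4.521

Arc 1: start y=17.930, vy=9.760 → t=3.150, apex=22.785, x_land=22.083, impact vy=-21.143
  bounce: vy ← 0.68·21.143 = 14.378
Arc 2: start y=0.000, vy=14.378 → t=2.931, apex=10.536, x_land=42.631, impact vy=-14.378
  bounce: vy ← 0.68·14.378 = 9.777
Arc 3: start y=0.000, vy=9.777 → t=1.993, apex=4.872, x_land=56.603, impact vy=-9.777
  bounce: vy ← 0.68·9.777 = 6.648
Arc 4: start y=0.000, vy=6.648 → t=1.355, apex=2.253, x_land=66.104, impact vy=-6.648
  bounce: vy ← 0.68·6.648 = 4.521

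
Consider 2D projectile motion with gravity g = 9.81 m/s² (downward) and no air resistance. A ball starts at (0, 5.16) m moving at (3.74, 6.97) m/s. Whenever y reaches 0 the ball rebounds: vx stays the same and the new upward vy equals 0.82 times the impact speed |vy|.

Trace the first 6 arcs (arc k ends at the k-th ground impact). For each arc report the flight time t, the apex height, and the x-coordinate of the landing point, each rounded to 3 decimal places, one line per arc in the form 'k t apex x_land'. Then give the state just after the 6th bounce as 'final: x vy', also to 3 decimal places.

1 1.958 7.636 7.324
2 2.046 5.135 14.977
3 1.678 3.452 21.252
4 1.376 2.321 26.398
5 1.128 1.561 30.618
6 0.925 1.050 34.078
final: 34.078 3.721

Arc 1: start y=5.160, vy=6.970 → t=1.958, apex=7.636, x_land=7.324, impact vy=-12.240
  bounce: vy ← 0.82·12.240 = 10.037
Arc 2: start y=0.000, vy=10.037 → t=2.046, apex=5.135, x_land=14.977, impact vy=-10.037
  bounce: vy ← 0.82·10.037 = 8.230
Arc 3: start y=0.000, vy=8.230 → t=1.678, apex=3.452, x_land=21.252, impact vy=-8.230
  bounce: vy ← 0.82·8.230 = 6.749
Arc 4: start y=0.000, vy=6.749 → t=1.376, apex=2.321, x_land=26.398, impact vy=-6.749
  bounce: vy ← 0.82·6.749 = 5.534
Arc 5: start y=0.000, vy=5.534 → t=1.128, apex=1.561, x_land=30.618, impact vy=-5.534
  bounce: vy ← 0.82·5.534 = 4.538
Arc 6: start y=0.000, vy=4.538 → t=0.925, apex=1.050, x_land=34.078, impact vy=-4.538
  bounce: vy ← 0.82·4.538 = 3.721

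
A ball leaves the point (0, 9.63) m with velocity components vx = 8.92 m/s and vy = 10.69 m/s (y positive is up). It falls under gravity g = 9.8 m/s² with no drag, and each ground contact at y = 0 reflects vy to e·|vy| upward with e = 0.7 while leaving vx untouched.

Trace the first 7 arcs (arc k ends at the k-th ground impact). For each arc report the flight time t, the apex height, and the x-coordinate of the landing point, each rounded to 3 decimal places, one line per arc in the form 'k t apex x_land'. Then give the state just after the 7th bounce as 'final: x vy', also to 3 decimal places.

Arc 1: start y=9.630, vy=10.690 → t=2.867, apex=15.460, x_land=25.575, impact vy=-17.408
  bounce: vy ← 0.7·17.408 = 12.185
Arc 2: start y=0.000, vy=12.185 → t=2.487, apex=7.576, x_land=47.757, impact vy=-12.185
  bounce: vy ← 0.7·12.185 = 8.530
Arc 3: start y=0.000, vy=8.530 → t=1.741, apex=3.712, x_land=63.284, impact vy=-8.530
  bounce: vy ← 0.7·8.530 = 5.971
Arc 4: start y=0.000, vy=5.971 → t=1.219, apex=1.819, x_land=74.154, impact vy=-5.971
  bounce: vy ← 0.7·5.971 = 4.180
Arc 5: start y=0.000, vy=4.180 → t=0.853, apex=0.891, x_land=81.762, impact vy=-4.180
  bounce: vy ← 0.7·4.180 = 2.926
Arc 6: start y=0.000, vy=2.926 → t=0.597, apex=0.437, x_land=87.088, impact vy=-2.926
  bounce: vy ← 0.7·2.926 = 2.048
Arc 7: start y=0.000, vy=2.048 → t=0.418, apex=0.214, x_land=90.816, impact vy=-2.048
  bounce: vy ← 0.7·2.048 = 1.434

1 2.867 15.460 25.575
2 2.487 7.576 47.757
3 1.741 3.712 63.284
4 1.219 1.819 74.154
5 0.853 0.891 81.762
6 0.597 0.437 87.088
7 0.418 0.214 90.816
final: 90.816 1.434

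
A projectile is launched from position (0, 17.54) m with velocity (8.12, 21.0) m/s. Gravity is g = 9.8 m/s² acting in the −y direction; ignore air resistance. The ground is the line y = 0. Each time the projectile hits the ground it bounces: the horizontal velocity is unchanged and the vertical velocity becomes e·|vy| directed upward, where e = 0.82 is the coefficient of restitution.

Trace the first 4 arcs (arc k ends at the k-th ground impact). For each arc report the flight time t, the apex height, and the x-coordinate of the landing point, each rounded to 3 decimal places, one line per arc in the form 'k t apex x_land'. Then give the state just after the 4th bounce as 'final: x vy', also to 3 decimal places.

Arc 1: start y=17.540, vy=21.000 → t=5.001, apex=40.040, x_land=40.612, impact vy=-28.014
  bounce: vy ← 0.82·28.014 = 22.971
Arc 2: start y=0.000, vy=22.971 → t=4.688, apex=26.923, x_land=78.679, impact vy=-22.971
  bounce: vy ← 0.82·22.971 = 18.837
Arc 3: start y=0.000, vy=18.837 → t=3.844, apex=18.103, x_land=109.894, impact vy=-18.837
  bounce: vy ← 0.82·18.837 = 15.446
Arc 4: start y=0.000, vy=15.446 → t=3.152, apex=12.172, x_land=135.490, impact vy=-15.446
  bounce: vy ← 0.82·15.446 = 12.666

1 5.001 40.040 40.612
2 4.688 26.923 78.679
3 3.844 18.103 109.894
4 3.152 12.172 135.490
final: 135.490 12.666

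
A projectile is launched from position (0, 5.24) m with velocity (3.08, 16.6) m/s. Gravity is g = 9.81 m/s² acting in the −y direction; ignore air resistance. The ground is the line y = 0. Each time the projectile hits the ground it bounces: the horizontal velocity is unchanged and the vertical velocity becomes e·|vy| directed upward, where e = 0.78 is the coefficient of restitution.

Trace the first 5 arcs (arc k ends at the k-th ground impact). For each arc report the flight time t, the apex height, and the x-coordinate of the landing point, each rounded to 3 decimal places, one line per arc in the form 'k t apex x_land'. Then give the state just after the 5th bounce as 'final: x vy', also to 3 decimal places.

Arc 1: start y=5.240, vy=16.600 → t=3.675, apex=19.285, x_land=11.319, impact vy=-19.452
  bounce: vy ← 0.78·19.452 = 15.172
Arc 2: start y=0.000, vy=15.172 → t=3.093, apex=11.733, x_land=20.846, impact vy=-15.172
  bounce: vy ← 0.78·15.172 = 11.834
Arc 3: start y=0.000, vy=11.834 → t=2.413, apex=7.138, x_land=28.277, impact vy=-11.834
  bounce: vy ← 0.78·11.834 = 9.231
Arc 4: start y=0.000, vy=9.231 → t=1.882, apex=4.343, x_land=34.074, impact vy=-9.231
  bounce: vy ← 0.78·9.231 = 7.200
Arc 5: start y=0.000, vy=7.200 → t=1.468, apex=2.642, x_land=38.595, impact vy=-7.200
  bounce: vy ← 0.78·7.200 = 5.616

1 3.675 19.285 11.319
2 3.093 11.733 20.846
3 2.413 7.138 28.277
4 1.882 4.343 34.074
5 1.468 2.642 38.595
final: 38.595 5.616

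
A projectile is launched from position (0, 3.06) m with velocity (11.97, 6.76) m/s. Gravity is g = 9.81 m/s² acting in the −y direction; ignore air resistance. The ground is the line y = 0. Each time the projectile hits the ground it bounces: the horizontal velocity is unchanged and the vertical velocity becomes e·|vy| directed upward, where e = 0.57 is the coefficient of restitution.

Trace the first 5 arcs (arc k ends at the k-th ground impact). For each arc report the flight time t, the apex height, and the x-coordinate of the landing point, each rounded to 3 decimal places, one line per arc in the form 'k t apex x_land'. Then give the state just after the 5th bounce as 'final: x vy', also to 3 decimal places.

Arc 1: start y=3.060, vy=6.760 → t=1.737, apex=5.389, x_land=20.795, impact vy=-10.283
  bounce: vy ← 0.57·10.283 = 5.861
Arc 2: start y=0.000, vy=5.861 → t=1.195, apex=1.751, x_land=35.099, impact vy=-5.861
  bounce: vy ← 0.57·5.861 = 3.341
Arc 3: start y=0.000, vy=3.341 → t=0.681, apex=0.569, x_land=43.252, impact vy=-3.341
  bounce: vy ← 0.57·3.341 = 1.904
Arc 4: start y=0.000, vy=1.904 → t=0.388, apex=0.185, x_land=47.899, impact vy=-1.904
  bounce: vy ← 0.57·1.904 = 1.085
Arc 5: start y=0.000, vy=1.085 → t=0.221, apex=0.060, x_land=50.548, impact vy=-1.085
  bounce: vy ← 0.57·1.085 = 0.619

1 1.737 5.389 20.795
2 1.195 1.751 35.099
3 0.681 0.569 43.252
4 0.388 0.185 47.899
5 0.221 0.060 50.548
final: 50.548 0.619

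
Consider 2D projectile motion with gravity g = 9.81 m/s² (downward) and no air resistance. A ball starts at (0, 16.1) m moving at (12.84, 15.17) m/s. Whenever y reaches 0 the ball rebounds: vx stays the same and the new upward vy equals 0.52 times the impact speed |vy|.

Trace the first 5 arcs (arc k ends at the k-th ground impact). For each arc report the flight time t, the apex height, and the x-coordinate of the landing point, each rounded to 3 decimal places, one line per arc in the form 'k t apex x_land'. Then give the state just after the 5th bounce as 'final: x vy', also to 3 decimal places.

Arc 1: start y=16.100, vy=15.170 → t=3.928, apex=27.829, x_land=50.440, impact vy=-23.367
  bounce: vy ← 0.52·23.367 = 12.151
Arc 2: start y=0.000, vy=12.151 → t=2.477, apex=7.525, x_land=82.247, impact vy=-12.151
  bounce: vy ← 0.52·12.151 = 6.318
Arc 3: start y=0.000, vy=6.318 → t=1.288, apex=2.035, x_land=98.787, impact vy=-6.318
  bounce: vy ← 0.52·6.318 = 3.286
Arc 4: start y=0.000, vy=3.286 → t=0.670, apex=0.550, x_land=107.388, impact vy=-3.286
  bounce: vy ← 0.52·3.286 = 1.708
Arc 5: start y=0.000, vy=1.708 → t=0.348, apex=0.149, x_land=111.860, impact vy=-1.708
  bounce: vy ← 0.52·1.708 = 0.888

1 3.928 27.829 50.440
2 2.477 7.525 82.247
3 1.288 2.035 98.787
4 0.670 0.550 107.388
5 0.348 0.149 111.860
final: 111.860 0.888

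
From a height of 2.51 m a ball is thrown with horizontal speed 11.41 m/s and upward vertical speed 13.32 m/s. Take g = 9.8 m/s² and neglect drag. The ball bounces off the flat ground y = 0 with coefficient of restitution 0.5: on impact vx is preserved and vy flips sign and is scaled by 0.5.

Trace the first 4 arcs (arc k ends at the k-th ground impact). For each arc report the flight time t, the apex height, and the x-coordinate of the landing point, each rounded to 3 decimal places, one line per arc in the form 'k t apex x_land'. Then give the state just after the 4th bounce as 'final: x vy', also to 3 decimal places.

1 2.895 11.562 33.035
2 1.536 2.891 50.562
3 0.768 0.723 59.326
4 0.384 0.181 63.707
final: 63.707 0.941

Arc 1: start y=2.510, vy=13.320 → t=2.895, apex=11.562, x_land=33.035, impact vy=-15.054
  bounce: vy ← 0.5·15.054 = 7.527
Arc 2: start y=0.000, vy=7.527 → t=1.536, apex=2.891, x_land=50.562, impact vy=-7.527
  bounce: vy ← 0.5·7.527 = 3.763
Arc 3: start y=0.000, vy=3.763 → t=0.768, apex=0.723, x_land=59.326, impact vy=-3.763
  bounce: vy ← 0.5·3.763 = 1.882
Arc 4: start y=0.000, vy=1.882 → t=0.384, apex=0.181, x_land=63.707, impact vy=-1.882
  bounce: vy ← 0.5·1.882 = 0.941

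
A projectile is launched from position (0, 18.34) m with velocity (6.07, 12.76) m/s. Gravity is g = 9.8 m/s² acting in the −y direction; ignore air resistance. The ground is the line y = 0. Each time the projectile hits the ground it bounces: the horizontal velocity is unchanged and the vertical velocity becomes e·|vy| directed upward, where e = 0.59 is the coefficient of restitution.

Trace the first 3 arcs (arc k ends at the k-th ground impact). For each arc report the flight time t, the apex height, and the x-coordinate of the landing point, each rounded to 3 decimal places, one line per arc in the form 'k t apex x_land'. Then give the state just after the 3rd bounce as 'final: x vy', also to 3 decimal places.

Arc 1: start y=18.340, vy=12.760 → t=3.634, apex=26.647, x_land=22.059, impact vy=-22.853
  bounce: vy ← 0.59·22.853 = 13.484
Arc 2: start y=0.000, vy=13.484 → t=2.752, apex=9.276, x_land=38.762, impact vy=-13.484
  bounce: vy ← 0.59·13.484 = 7.955
Arc 3: start y=0.000, vy=7.955 → t=1.624, apex=3.229, x_land=48.616, impact vy=-7.955
  bounce: vy ← 0.59·7.955 = 4.694

1 3.634 26.647 22.059
2 2.752 9.276 38.762
3 1.624 3.229 48.616
final: 48.616 4.694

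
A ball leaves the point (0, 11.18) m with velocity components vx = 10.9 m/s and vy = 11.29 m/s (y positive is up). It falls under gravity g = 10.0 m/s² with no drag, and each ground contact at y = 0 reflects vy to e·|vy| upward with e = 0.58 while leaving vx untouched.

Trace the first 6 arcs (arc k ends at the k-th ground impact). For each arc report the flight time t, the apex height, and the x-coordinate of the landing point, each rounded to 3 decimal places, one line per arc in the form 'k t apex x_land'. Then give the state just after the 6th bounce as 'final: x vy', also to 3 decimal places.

Arc 1: start y=11.180, vy=11.290 → t=3.003, apex=17.553, x_land=32.729, impact vy=-18.737
  bounce: vy ← 0.58·18.737 = 10.867
Arc 2: start y=0.000, vy=10.867 → t=2.173, apex=5.905, x_land=56.420, impact vy=-10.867
  bounce: vy ← 0.58·10.867 = 6.303
Arc 3: start y=0.000, vy=6.303 → t=1.261, apex=1.986, x_land=70.160, impact vy=-6.303
  bounce: vy ← 0.58·6.303 = 3.656
Arc 4: start y=0.000, vy=3.656 → t=0.731, apex=0.668, x_land=78.130, impact vy=-3.656
  bounce: vy ← 0.58·3.656 = 2.120
Arc 5: start y=0.000, vy=2.120 → t=0.424, apex=0.225, x_land=82.752, impact vy=-2.120
  bounce: vy ← 0.58·2.120 = 1.230
Arc 6: start y=0.000, vy=1.230 → t=0.246, apex=0.076, x_land=85.433, impact vy=-1.230
  bounce: vy ← 0.58·1.230 = 0.713

1 3.003 17.553 32.729
2 2.173 5.905 56.420
3 1.261 1.986 70.160
4 0.731 0.668 78.130
5 0.424 0.225 82.752
6 0.246 0.076 85.433
final: 85.433 0.713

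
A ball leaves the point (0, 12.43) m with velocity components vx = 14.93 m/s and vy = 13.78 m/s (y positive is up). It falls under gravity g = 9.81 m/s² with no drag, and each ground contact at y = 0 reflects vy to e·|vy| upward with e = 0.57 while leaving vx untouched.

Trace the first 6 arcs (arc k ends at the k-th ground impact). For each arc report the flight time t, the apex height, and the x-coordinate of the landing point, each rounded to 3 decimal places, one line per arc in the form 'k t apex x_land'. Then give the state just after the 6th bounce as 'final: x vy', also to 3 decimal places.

Arc 1: start y=12.430, vy=13.780 → t=3.528, apex=22.108, x_land=52.669, impact vy=-20.827
  bounce: vy ← 0.57·20.827 = 11.871
Arc 2: start y=0.000, vy=11.871 → t=2.420, apex=7.183, x_land=88.804, impact vy=-11.871
  bounce: vy ← 0.57·11.871 = 6.767
Arc 3: start y=0.000, vy=6.767 → t=1.380, apex=2.334, x_land=109.400, impact vy=-6.767
  bounce: vy ← 0.57·6.767 = 3.857
Arc 4: start y=0.000, vy=3.857 → t=0.786, apex=0.758, x_land=121.140, impact vy=-3.857
  bounce: vy ← 0.57·3.857 = 2.199
Arc 5: start y=0.000, vy=2.199 → t=0.448, apex=0.246, x_land=127.832, impact vy=-2.199
  bounce: vy ← 0.57·2.199 = 1.253
Arc 6: start y=0.000, vy=1.253 → t=0.255, apex=0.080, x_land=131.647, impact vy=-1.253
  bounce: vy ← 0.57·1.253 = 0.714

1 3.528 22.108 52.669
2 2.420 7.183 88.804
3 1.380 2.334 109.400
4 0.786 0.758 121.140
5 0.448 0.246 127.832
6 0.255 0.080 131.647
final: 131.647 0.714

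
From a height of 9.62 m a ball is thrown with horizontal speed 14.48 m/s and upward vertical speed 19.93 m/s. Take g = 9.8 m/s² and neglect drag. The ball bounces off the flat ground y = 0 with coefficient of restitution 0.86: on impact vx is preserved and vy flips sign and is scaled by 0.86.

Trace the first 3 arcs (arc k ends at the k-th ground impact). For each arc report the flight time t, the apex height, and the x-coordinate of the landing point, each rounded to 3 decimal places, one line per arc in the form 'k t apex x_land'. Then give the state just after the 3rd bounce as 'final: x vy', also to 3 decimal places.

1 4.503 29.886 65.208
2 4.248 22.103 126.716
3 3.653 16.348 179.612
final: 179.612 15.394

Arc 1: start y=9.620, vy=19.930 → t=4.503, apex=29.886, x_land=65.208, impact vy=-24.202
  bounce: vy ← 0.86·24.202 = 20.814
Arc 2: start y=0.000, vy=20.814 → t=4.248, apex=22.103, x_land=126.716, impact vy=-20.814
  bounce: vy ← 0.86·20.814 = 17.900
Arc 3: start y=0.000, vy=17.900 → t=3.653, apex=16.348, x_land=179.612, impact vy=-17.900
  bounce: vy ← 0.86·17.900 = 15.394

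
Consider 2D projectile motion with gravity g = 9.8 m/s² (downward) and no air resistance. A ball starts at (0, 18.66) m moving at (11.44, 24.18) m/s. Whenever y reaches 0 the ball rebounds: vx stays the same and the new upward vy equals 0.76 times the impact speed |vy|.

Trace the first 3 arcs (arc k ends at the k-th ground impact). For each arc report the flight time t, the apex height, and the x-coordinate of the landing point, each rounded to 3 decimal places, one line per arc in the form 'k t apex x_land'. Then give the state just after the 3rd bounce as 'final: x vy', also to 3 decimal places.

1 5.613 48.490 64.214
2 4.782 28.008 118.916
3 3.634 16.177 160.489
final: 160.489 13.533

Arc 1: start y=18.660, vy=24.180 → t=5.613, apex=48.490, x_land=64.214, impact vy=-30.829
  bounce: vy ← 0.76·30.829 = 23.430
Arc 2: start y=0.000, vy=23.430 → t=4.782, apex=28.008, x_land=118.916, impact vy=-23.430
  bounce: vy ← 0.76·23.430 = 17.807
Arc 3: start y=0.000, vy=17.807 → t=3.634, apex=16.177, x_land=160.489, impact vy=-17.807
  bounce: vy ← 0.76·17.807 = 13.533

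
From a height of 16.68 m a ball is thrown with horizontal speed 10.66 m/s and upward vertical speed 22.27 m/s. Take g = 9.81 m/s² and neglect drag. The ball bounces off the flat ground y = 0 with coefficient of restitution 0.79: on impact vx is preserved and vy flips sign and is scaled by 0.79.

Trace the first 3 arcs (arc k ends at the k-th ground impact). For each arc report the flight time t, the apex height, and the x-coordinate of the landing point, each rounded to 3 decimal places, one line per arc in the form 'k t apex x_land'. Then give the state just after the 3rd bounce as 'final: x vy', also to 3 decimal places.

Arc 1: start y=16.680, vy=22.270 → t=5.195, apex=41.958, x_land=55.377, impact vy=-28.692
  bounce: vy ← 0.79·28.692 = 22.666
Arc 2: start y=0.000, vy=22.666 → t=4.621, apex=26.186, x_land=104.638, impact vy=-22.666
  bounce: vy ← 0.79·22.666 = 17.906
Arc 3: start y=0.000, vy=17.906 → t=3.651, apex=16.343, x_land=143.554, impact vy=-17.906
  bounce: vy ← 0.79·17.906 = 14.146

1 5.195 41.958 55.377
2 4.621 26.186 104.638
3 3.651 16.343 143.554
final: 143.554 14.146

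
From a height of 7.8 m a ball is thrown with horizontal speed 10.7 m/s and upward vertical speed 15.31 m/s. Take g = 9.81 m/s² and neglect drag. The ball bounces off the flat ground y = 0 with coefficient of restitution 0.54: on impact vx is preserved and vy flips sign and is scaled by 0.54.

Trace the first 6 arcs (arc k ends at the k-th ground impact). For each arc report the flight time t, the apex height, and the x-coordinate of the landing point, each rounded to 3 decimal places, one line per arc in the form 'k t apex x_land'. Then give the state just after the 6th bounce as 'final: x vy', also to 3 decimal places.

Arc 1: start y=7.800, vy=15.310 → t=3.567, apex=19.747, x_land=38.168, impact vy=-19.683
  bounce: vy ← 0.54·19.683 = 10.629
Arc 2: start y=0.000, vy=10.629 → t=2.167, apex=5.758, x_land=61.355, impact vy=-10.629
  bounce: vy ← 0.54·10.629 = 5.740
Arc 3: start y=0.000, vy=5.740 → t=1.170, apex=1.679, x_land=73.875, impact vy=-5.740
  bounce: vy ← 0.54·5.740 = 3.099
Arc 4: start y=0.000, vy=3.099 → t=0.632, apex=0.490, x_land=80.637, impact vy=-3.099
  bounce: vy ← 0.54·3.099 = 1.674
Arc 5: start y=0.000, vy=1.674 → t=0.341, apex=0.143, x_land=84.288, impact vy=-1.674
  bounce: vy ← 0.54·1.674 = 0.904
Arc 6: start y=0.000, vy=0.904 → t=0.184, apex=0.042, x_land=86.259, impact vy=-0.904
  bounce: vy ← 0.54·0.904 = 0.488

1 3.567 19.747 38.168
2 2.167 5.758 61.355
3 1.170 1.679 73.875
4 0.632 0.490 80.637
5 0.341 0.143 84.288
6 0.184 0.042 86.259
final: 86.259 0.488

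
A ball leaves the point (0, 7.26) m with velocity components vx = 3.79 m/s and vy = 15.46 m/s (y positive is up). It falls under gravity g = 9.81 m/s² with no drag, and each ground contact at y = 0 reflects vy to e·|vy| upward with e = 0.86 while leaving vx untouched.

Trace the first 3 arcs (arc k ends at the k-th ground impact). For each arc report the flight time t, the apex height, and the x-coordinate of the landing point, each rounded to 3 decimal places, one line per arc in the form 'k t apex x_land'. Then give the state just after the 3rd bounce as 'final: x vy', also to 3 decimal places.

Arc 1: start y=7.260, vy=15.460 → t=3.567, apex=19.442, x_land=13.518, impact vy=-19.531
  bounce: vy ← 0.86·19.531 = 16.797
Arc 2: start y=0.000, vy=16.797 → t=3.424, apex=14.379, x_land=26.497, impact vy=-16.797
  bounce: vy ← 0.86·16.797 = 14.445
Arc 3: start y=0.000, vy=14.445 → t=2.945, apex=10.635, x_land=37.658, impact vy=-14.445
  bounce: vy ← 0.86·14.445 = 12.423

1 3.567 19.442 13.518
2 3.424 14.379 26.497
3 2.945 10.635 37.658
final: 37.658 12.423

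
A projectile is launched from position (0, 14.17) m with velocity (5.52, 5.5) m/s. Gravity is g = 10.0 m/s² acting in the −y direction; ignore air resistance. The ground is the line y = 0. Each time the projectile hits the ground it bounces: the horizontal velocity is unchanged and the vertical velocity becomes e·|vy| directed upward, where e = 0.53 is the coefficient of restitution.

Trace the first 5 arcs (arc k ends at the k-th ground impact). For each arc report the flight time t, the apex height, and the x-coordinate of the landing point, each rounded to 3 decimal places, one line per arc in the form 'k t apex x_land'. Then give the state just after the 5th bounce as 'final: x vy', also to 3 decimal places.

1 2.321 15.682 12.812
2 1.877 4.405 23.175
3 0.995 1.237 28.667
4 0.527 0.348 31.578
5 0.279 0.098 33.120
final: 33.120 0.741

Arc 1: start y=14.170, vy=5.500 → t=2.321, apex=15.682, x_land=12.812, impact vy=-17.710
  bounce: vy ← 0.53·17.710 = 9.386
Arc 2: start y=0.000, vy=9.386 → t=1.877, apex=4.405, x_land=23.175, impact vy=-9.386
  bounce: vy ← 0.53·9.386 = 4.975
Arc 3: start y=0.000, vy=4.975 → t=0.995, apex=1.237, x_land=28.667, impact vy=-4.975
  bounce: vy ← 0.53·4.975 = 2.637
Arc 4: start y=0.000, vy=2.637 → t=0.527, apex=0.348, x_land=31.578, impact vy=-2.637
  bounce: vy ← 0.53·2.637 = 1.397
Arc 5: start y=0.000, vy=1.397 → t=0.279, apex=0.098, x_land=33.120, impact vy=-1.397
  bounce: vy ← 0.53·1.397 = 0.741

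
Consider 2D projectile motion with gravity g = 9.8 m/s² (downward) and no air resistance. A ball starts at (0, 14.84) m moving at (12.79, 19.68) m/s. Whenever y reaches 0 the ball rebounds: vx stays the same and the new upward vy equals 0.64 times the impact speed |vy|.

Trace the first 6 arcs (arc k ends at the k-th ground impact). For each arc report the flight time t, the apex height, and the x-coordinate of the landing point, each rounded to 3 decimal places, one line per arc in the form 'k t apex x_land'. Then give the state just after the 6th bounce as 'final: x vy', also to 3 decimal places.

1 4.665 34.600 59.671
2 3.401 14.172 103.175
3 2.177 5.805 131.017
4 1.393 2.378 148.836
5 0.892 0.974 160.240
6 0.571 0.399 167.539
final: 167.539 1.790

Arc 1: start y=14.840, vy=19.680 → t=4.665, apex=34.600, x_land=59.671, impact vy=-26.042
  bounce: vy ← 0.64·26.042 = 16.667
Arc 2: start y=0.000, vy=16.667 → t=3.401, apex=14.172, x_land=103.175, impact vy=-16.667
  bounce: vy ← 0.64·16.667 = 10.667
Arc 3: start y=0.000, vy=10.667 → t=2.177, apex=5.805, x_land=131.017, impact vy=-10.667
  bounce: vy ← 0.64·10.667 = 6.827
Arc 4: start y=0.000, vy=6.827 → t=1.393, apex=2.378, x_land=148.836, impact vy=-6.827
  bounce: vy ← 0.64·6.827 = 4.369
Arc 5: start y=0.000, vy=4.369 → t=0.892, apex=0.974, x_land=160.240, impact vy=-4.369
  bounce: vy ← 0.64·4.369 = 2.796
Arc 6: start y=0.000, vy=2.796 → t=0.571, apex=0.399, x_land=167.539, impact vy=-2.796
  bounce: vy ← 0.64·2.796 = 1.790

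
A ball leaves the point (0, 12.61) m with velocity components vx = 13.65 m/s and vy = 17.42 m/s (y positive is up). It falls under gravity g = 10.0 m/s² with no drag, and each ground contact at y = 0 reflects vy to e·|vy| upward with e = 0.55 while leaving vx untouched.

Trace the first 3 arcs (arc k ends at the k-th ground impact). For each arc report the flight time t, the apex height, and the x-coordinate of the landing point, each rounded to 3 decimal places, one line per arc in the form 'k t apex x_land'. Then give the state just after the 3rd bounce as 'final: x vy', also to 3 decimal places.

1 4.099 27.783 55.955
2 2.593 8.404 91.348
3 1.426 2.542 110.815
final: 110.815 3.922

Arc 1: start y=12.610, vy=17.420 → t=4.099, apex=27.783, x_land=55.955, impact vy=-23.572
  bounce: vy ← 0.55·23.572 = 12.965
Arc 2: start y=0.000, vy=12.965 → t=2.593, apex=8.404, x_land=91.348, impact vy=-12.965
  bounce: vy ← 0.55·12.965 = 7.131
Arc 3: start y=0.000, vy=7.131 → t=1.426, apex=2.542, x_land=110.815, impact vy=-7.131
  bounce: vy ← 0.55·7.131 = 3.922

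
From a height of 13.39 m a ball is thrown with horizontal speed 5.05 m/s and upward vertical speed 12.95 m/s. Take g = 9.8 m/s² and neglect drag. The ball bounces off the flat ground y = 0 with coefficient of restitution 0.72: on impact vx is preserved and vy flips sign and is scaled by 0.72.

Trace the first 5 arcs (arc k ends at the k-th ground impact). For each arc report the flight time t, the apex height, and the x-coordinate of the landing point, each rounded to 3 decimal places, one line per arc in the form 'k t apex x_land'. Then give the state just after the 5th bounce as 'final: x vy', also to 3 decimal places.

Arc 1: start y=13.390, vy=12.950 → t=3.438, apex=21.946, x_land=17.361, impact vy=-20.740
  bounce: vy ← 0.72·20.740 = 14.933
Arc 2: start y=0.000, vy=14.933 → t=3.048, apex=11.377, x_land=32.751, impact vy=-14.933
  bounce: vy ← 0.72·14.933 = 10.752
Arc 3: start y=0.000, vy=10.752 → t=2.194, apex=5.898, x_land=43.831, impact vy=-10.752
  bounce: vy ← 0.72·10.752 = 7.741
Arc 4: start y=0.000, vy=7.741 → t=1.580, apex=3.057, x_land=51.809, impact vy=-7.741
  bounce: vy ← 0.72·7.741 = 5.574
Arc 5: start y=0.000, vy=5.574 → t=1.137, apex=1.585, x_land=57.554, impact vy=-5.574
  bounce: vy ← 0.72·5.574 = 4.013

1 3.438 21.946 17.361
2 3.048 11.377 32.751
3 2.194 5.898 43.831
4 1.580 3.057 51.809
5 1.137 1.585 57.554
final: 57.554 4.013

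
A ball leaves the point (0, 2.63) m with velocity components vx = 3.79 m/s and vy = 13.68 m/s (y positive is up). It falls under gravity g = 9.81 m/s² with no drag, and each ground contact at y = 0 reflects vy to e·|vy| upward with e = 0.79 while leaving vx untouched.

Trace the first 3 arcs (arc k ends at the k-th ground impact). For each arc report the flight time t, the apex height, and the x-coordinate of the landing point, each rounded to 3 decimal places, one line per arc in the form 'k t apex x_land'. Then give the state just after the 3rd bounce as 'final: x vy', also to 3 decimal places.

Arc 1: start y=2.630, vy=13.680 → t=2.970, apex=12.168, x_land=11.255, impact vy=-15.451
  bounce: vy ← 0.79·15.451 = 12.207
Arc 2: start y=0.000, vy=12.207 → t=2.489, apex=7.594, x_land=20.686, impact vy=-12.207
  bounce: vy ← 0.79·12.207 = 9.643
Arc 3: start y=0.000, vy=9.643 → t=1.966, apex=4.740, x_land=28.137, impact vy=-9.643
  bounce: vy ← 0.79·9.643 = 7.618

1 2.970 12.168 11.255
2 2.489 7.594 20.686
3 1.966 4.740 28.137
final: 28.137 7.618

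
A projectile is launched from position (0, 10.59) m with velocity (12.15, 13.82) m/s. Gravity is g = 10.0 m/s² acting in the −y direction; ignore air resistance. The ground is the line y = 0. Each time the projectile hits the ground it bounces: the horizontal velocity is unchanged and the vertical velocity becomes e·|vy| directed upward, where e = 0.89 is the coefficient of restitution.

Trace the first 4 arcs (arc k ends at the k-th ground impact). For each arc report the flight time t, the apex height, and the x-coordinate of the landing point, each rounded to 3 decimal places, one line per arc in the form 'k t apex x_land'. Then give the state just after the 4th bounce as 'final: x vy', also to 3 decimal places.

Arc 1: start y=10.590, vy=13.820 → t=3.389, apex=20.140, x_land=41.176, impact vy=-20.070
  bounce: vy ← 0.89·20.070 = 17.862
Arc 2: start y=0.000, vy=17.862 → t=3.572, apex=15.953, x_land=84.581, impact vy=-17.862
  bounce: vy ← 0.89·17.862 = 15.897
Arc 3: start y=0.000, vy=15.897 → t=3.179, apex=12.636, x_land=123.211, impact vy=-15.897
  bounce: vy ← 0.89·15.897 = 14.149
Arc 4: start y=0.000, vy=14.149 → t=2.830, apex=10.009, x_land=157.592, impact vy=-14.149
  bounce: vy ← 0.89·14.149 = 12.592

1 3.389 20.140 41.176
2 3.572 15.953 84.581
3 3.179 12.636 123.211
4 2.830 10.009 157.592
final: 157.592 12.592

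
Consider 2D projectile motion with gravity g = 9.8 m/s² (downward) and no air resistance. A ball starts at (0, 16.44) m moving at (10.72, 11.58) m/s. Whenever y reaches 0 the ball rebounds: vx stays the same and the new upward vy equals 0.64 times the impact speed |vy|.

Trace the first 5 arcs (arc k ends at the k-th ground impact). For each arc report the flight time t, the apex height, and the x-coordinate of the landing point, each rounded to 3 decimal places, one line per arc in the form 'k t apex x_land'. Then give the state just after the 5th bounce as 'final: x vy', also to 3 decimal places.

Arc 1: start y=16.440, vy=11.580 → t=3.361, apex=23.282, x_land=36.034, impact vy=-21.362
  bounce: vy ← 0.64·21.362 = 13.671
Arc 2: start y=0.000, vy=13.671 → t=2.790, apex=9.536, x_land=65.944, impact vy=-13.671
  bounce: vy ← 0.64·13.671 = 8.750
Arc 3: start y=0.000, vy=8.750 → t=1.786, apex=3.906, x_land=85.086, impact vy=-8.750
  bounce: vy ← 0.64·8.750 = 5.600
Arc 4: start y=0.000, vy=5.600 → t=1.143, apex=1.600, x_land=97.337, impact vy=-5.600
  bounce: vy ← 0.64·5.600 = 3.584
Arc 5: start y=0.000, vy=3.584 → t=0.731, apex=0.655, x_land=105.178, impact vy=-3.584
  bounce: vy ← 0.64·3.584 = 2.294

1 3.361 23.282 36.034
2 2.790 9.536 65.944
3 1.786 3.906 85.086
4 1.143 1.600 97.337
5 0.731 0.655 105.178
final: 105.178 2.294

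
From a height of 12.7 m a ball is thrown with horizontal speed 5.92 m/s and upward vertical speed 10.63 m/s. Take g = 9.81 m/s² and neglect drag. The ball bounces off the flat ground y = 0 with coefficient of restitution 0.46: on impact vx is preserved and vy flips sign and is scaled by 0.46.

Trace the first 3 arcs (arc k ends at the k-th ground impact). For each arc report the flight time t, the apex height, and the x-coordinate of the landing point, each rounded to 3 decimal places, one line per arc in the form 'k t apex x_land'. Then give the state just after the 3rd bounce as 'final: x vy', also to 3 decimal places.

1 3.024 18.459 17.899
2 1.785 3.906 28.465
3 0.821 0.827 33.325
final: 33.325 1.852

Arc 1: start y=12.700, vy=10.630 → t=3.024, apex=18.459, x_land=17.899, impact vy=-19.031
  bounce: vy ← 0.46·19.031 = 8.754
Arc 2: start y=0.000, vy=8.754 → t=1.785, apex=3.906, x_land=28.465, impact vy=-8.754
  bounce: vy ← 0.46·8.754 = 4.027
Arc 3: start y=0.000, vy=4.027 → t=0.821, apex=0.827, x_land=33.325, impact vy=-4.027
  bounce: vy ← 0.46·4.027 = 1.852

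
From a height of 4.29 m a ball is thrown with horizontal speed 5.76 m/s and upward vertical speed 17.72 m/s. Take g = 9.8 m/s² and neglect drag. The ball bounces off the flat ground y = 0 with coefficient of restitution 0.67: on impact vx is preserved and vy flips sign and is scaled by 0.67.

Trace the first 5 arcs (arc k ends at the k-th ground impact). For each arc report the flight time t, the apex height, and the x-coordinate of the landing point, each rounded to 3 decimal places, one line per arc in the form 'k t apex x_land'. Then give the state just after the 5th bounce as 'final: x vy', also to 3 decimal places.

1 3.844 20.310 22.142
2 2.728 9.117 37.856
3 1.828 4.093 48.384
4 1.225 1.837 55.438
5 0.821 0.825 60.165
final: 60.165 2.694

Arc 1: start y=4.290, vy=17.720 → t=3.844, apex=20.310, x_land=22.142, impact vy=-19.952
  bounce: vy ← 0.67·19.952 = 13.368
Arc 2: start y=0.000, vy=13.368 → t=2.728, apex=9.117, x_land=37.856, impact vy=-13.368
  bounce: vy ← 0.67·13.368 = 8.956
Arc 3: start y=0.000, vy=8.956 → t=1.828, apex=4.093, x_land=48.384, impact vy=-8.956
  bounce: vy ← 0.67·8.956 = 6.001
Arc 4: start y=0.000, vy=6.001 → t=1.225, apex=1.837, x_land=55.438, impact vy=-6.001
  bounce: vy ← 0.67·6.001 = 4.021
Arc 5: start y=0.000, vy=4.021 → t=0.821, apex=0.825, x_land=60.165, impact vy=-4.021
  bounce: vy ← 0.67·4.021 = 2.694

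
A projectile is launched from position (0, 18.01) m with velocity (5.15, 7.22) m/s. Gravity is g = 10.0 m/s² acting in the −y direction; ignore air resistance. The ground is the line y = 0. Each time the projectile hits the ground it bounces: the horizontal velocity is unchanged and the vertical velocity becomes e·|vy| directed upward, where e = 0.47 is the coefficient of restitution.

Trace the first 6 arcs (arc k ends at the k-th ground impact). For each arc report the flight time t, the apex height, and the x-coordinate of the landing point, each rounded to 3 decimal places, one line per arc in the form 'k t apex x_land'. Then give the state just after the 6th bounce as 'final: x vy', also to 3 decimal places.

Arc 1: start y=18.010, vy=7.220 → t=2.753, apex=20.616, x_land=14.176, impact vy=-20.306
  bounce: vy ← 0.47·20.306 = 9.544
Arc 2: start y=0.000, vy=9.544 → t=1.909, apex=4.554, x_land=24.006, impact vy=-9.544
  bounce: vy ← 0.47·9.544 = 4.486
Arc 3: start y=0.000, vy=4.486 → t=0.897, apex=1.006, x_land=28.626, impact vy=-4.486
  bounce: vy ← 0.47·4.486 = 2.108
Arc 4: start y=0.000, vy=2.108 → t=0.422, apex=0.222, x_land=30.797, impact vy=-2.108
  bounce: vy ← 0.47·2.108 = 0.991
Arc 5: start y=0.000, vy=0.991 → t=0.198, apex=0.049, x_land=31.818, impact vy=-0.991
  bounce: vy ← 0.47·0.991 = 0.466
Arc 6: start y=0.000, vy=0.466 → t=0.093, apex=0.011, x_land=32.298, impact vy=-0.466
  bounce: vy ← 0.47·0.466 = 0.219

1 2.753 20.616 14.176
2 1.909 4.554 24.006
3 0.897 1.006 28.626
4 0.422 0.222 30.797
5 0.198 0.049 31.818
6 0.093 0.011 32.298
final: 32.298 0.219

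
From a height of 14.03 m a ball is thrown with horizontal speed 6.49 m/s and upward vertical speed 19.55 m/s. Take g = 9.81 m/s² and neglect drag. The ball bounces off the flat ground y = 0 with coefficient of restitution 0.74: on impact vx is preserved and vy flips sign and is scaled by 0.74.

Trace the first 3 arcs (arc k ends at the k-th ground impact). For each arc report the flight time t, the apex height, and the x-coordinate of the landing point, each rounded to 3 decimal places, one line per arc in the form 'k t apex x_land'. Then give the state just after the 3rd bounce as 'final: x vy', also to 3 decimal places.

Arc 1: start y=14.030, vy=19.550 → t=4.607, apex=33.510, x_land=29.897, impact vy=-25.641
  bounce: vy ← 0.74·25.641 = 18.974
Arc 2: start y=0.000, vy=18.974 → t=3.868, apex=18.350, x_land=55.003, impact vy=-18.974
  bounce: vy ← 0.74·18.974 = 14.041
Arc 3: start y=0.000, vy=14.041 → t=2.863, apex=10.049, x_land=73.581, impact vy=-14.041
  bounce: vy ← 0.74·14.041 = 10.390

1 4.607 33.510 29.897
2 3.868 18.350 55.003
3 2.863 10.049 73.581
final: 73.581 10.390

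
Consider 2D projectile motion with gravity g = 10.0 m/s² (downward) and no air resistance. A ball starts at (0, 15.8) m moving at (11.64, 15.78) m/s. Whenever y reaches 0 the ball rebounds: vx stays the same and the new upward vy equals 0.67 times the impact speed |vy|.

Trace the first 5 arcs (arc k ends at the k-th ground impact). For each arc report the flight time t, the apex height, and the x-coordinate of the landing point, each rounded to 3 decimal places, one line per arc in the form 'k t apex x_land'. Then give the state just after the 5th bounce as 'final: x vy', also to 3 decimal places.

1 3.955 28.250 46.036
2 3.185 12.682 83.111
3 2.134 5.693 107.952
4 1.430 2.555 124.595
5 0.958 1.147 135.746
final: 135.746 3.209

Arc 1: start y=15.800, vy=15.780 → t=3.955, apex=28.250, x_land=46.036, impact vy=-23.770
  bounce: vy ← 0.67·23.770 = 15.926
Arc 2: start y=0.000, vy=15.926 → t=3.185, apex=12.682, x_land=83.111, impact vy=-15.926
  bounce: vy ← 0.67·15.926 = 10.670
Arc 3: start y=0.000, vy=10.670 → t=2.134, apex=5.693, x_land=107.952, impact vy=-10.670
  bounce: vy ← 0.67·10.670 = 7.149
Arc 4: start y=0.000, vy=7.149 → t=1.430, apex=2.555, x_land=124.595, impact vy=-7.149
  bounce: vy ← 0.67·7.149 = 4.790
Arc 5: start y=0.000, vy=4.790 → t=0.958, apex=1.147, x_land=135.746, impact vy=-4.790
  bounce: vy ← 0.67·4.790 = 3.209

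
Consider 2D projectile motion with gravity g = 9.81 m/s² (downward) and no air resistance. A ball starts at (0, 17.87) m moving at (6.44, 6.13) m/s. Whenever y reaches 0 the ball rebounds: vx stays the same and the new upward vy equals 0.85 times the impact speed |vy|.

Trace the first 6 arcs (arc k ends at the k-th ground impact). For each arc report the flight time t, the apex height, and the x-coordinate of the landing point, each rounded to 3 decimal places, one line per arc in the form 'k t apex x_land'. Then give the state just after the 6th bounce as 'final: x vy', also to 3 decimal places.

Arc 1: start y=17.870, vy=6.130 → t=2.633, apex=19.785, x_land=16.958, impact vy=-19.702
  bounce: vy ← 0.85·19.702 = 16.747
Arc 2: start y=0.000, vy=16.747 → t=3.414, apex=14.295, x_land=38.946, impact vy=-16.747
  bounce: vy ← 0.85·16.747 = 14.235
Arc 3: start y=0.000, vy=14.235 → t=2.902, apex=10.328, x_land=57.636, impact vy=-14.235
  bounce: vy ← 0.85·14.235 = 12.100
Arc 4: start y=0.000, vy=12.100 → t=2.467, apex=7.462, x_land=73.522, impact vy=-12.100
  bounce: vy ← 0.85·12.100 = 10.285
Arc 5: start y=0.000, vy=10.285 → t=2.097, apex=5.391, x_land=87.026, impact vy=-10.285
  bounce: vy ← 0.85·10.285 = 8.742
Arc 6: start y=0.000, vy=8.742 → t=1.782, apex=3.895, x_land=98.504, impact vy=-8.742
  bounce: vy ← 0.85·8.742 = 7.431

1 2.633 19.785 16.958
2 3.414 14.295 38.946
3 2.902 10.328 57.636
4 2.467 7.462 73.522
5 2.097 5.391 87.026
6 1.782 3.895 98.504
final: 98.504 7.431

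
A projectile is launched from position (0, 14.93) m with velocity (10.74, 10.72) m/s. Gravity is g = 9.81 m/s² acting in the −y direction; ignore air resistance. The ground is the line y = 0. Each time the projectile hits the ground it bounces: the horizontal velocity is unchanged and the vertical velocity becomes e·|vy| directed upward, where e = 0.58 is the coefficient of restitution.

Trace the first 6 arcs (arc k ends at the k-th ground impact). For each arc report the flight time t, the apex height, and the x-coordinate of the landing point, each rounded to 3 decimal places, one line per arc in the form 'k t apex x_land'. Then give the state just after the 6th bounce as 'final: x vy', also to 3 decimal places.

1 3.151 20.787 33.846
2 2.388 6.993 59.493
3 1.385 2.352 74.369
4 0.803 0.791 82.996
5 0.466 0.266 88.000
6 0.270 0.090 90.903
final: 90.903 0.769

Arc 1: start y=14.930, vy=10.720 → t=3.151, apex=20.787, x_land=33.846, impact vy=-20.195
  bounce: vy ← 0.58·20.195 = 11.713
Arc 2: start y=0.000, vy=11.713 → t=2.388, apex=6.993, x_land=59.493, impact vy=-11.713
  bounce: vy ← 0.58·11.713 = 6.794
Arc 3: start y=0.000, vy=6.794 → t=1.385, apex=2.352, x_land=74.369, impact vy=-6.794
  bounce: vy ← 0.58·6.794 = 3.940
Arc 4: start y=0.000, vy=3.940 → t=0.803, apex=0.791, x_land=82.996, impact vy=-3.940
  bounce: vy ← 0.58·3.940 = 2.285
Arc 5: start y=0.000, vy=2.285 → t=0.466, apex=0.266, x_land=88.000, impact vy=-2.285
  bounce: vy ← 0.58·2.285 = 1.326
Arc 6: start y=0.000, vy=1.326 → t=0.270, apex=0.090, x_land=90.903, impact vy=-1.326
  bounce: vy ← 0.58·1.326 = 0.769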